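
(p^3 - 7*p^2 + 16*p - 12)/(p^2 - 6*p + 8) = (p^2 - 5*p + 6)/(p - 4)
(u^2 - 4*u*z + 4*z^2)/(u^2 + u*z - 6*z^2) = (u - 2*z)/(u + 3*z)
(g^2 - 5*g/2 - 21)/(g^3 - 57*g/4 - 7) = 2*(g - 6)/(2*g^2 - 7*g - 4)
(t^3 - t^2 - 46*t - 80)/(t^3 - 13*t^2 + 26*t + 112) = (t + 5)/(t - 7)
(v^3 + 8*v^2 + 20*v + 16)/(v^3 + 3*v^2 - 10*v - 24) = (v + 2)/(v - 3)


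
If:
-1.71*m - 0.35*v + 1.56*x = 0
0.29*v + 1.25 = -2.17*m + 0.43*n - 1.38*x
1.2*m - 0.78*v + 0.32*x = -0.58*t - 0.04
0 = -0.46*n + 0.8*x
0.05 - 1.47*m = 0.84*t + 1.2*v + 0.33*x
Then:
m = -0.43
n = -0.84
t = 1.05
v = -0.03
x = -0.48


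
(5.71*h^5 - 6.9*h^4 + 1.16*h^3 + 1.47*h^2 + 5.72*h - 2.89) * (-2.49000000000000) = -14.2179*h^5 + 17.181*h^4 - 2.8884*h^3 - 3.6603*h^2 - 14.2428*h + 7.1961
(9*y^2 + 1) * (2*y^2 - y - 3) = 18*y^4 - 9*y^3 - 25*y^2 - y - 3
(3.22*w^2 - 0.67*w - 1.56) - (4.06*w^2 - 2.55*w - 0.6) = -0.839999999999999*w^2 + 1.88*w - 0.96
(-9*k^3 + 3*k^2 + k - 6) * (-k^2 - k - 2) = 9*k^5 + 6*k^4 + 14*k^3 - k^2 + 4*k + 12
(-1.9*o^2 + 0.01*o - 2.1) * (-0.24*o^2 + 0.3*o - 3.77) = 0.456*o^4 - 0.5724*o^3 + 7.67*o^2 - 0.6677*o + 7.917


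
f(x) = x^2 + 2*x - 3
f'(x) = 2*x + 2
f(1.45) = 2.00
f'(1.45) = 4.90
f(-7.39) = 36.83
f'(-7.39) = -12.78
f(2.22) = 6.37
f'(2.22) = 6.44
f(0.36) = -2.15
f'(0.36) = 2.72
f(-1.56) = -3.69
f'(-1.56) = -1.12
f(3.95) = 20.50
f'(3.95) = 9.90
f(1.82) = 3.95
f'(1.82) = 5.64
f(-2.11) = -2.77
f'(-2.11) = -2.22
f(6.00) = 45.00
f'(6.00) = 14.00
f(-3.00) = 0.00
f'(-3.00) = -4.00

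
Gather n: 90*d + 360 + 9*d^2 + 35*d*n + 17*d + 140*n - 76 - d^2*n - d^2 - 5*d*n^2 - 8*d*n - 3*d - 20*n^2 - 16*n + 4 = 8*d^2 + 104*d + n^2*(-5*d - 20) + n*(-d^2 + 27*d + 124) + 288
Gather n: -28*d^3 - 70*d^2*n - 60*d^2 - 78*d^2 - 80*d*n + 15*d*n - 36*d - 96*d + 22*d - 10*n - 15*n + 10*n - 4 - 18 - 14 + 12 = -28*d^3 - 138*d^2 - 110*d + n*(-70*d^2 - 65*d - 15) - 24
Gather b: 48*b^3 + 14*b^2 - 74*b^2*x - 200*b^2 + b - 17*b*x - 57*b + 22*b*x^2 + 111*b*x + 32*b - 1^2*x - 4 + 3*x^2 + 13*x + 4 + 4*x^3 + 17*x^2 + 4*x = 48*b^3 + b^2*(-74*x - 186) + b*(22*x^2 + 94*x - 24) + 4*x^3 + 20*x^2 + 16*x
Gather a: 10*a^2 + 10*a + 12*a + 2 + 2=10*a^2 + 22*a + 4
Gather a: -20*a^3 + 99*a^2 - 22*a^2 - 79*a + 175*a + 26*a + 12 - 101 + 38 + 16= -20*a^3 + 77*a^2 + 122*a - 35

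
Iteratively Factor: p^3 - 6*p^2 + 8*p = (p)*(p^2 - 6*p + 8) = p*(p - 4)*(p - 2)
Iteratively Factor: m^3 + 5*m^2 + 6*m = (m + 3)*(m^2 + 2*m) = m*(m + 3)*(m + 2)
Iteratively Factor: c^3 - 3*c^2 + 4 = (c - 2)*(c^2 - c - 2) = (c - 2)*(c + 1)*(c - 2)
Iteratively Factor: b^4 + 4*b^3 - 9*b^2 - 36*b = (b - 3)*(b^3 + 7*b^2 + 12*b) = (b - 3)*(b + 4)*(b^2 + 3*b) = (b - 3)*(b + 3)*(b + 4)*(b)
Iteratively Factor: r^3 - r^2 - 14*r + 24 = (r - 2)*(r^2 + r - 12) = (r - 2)*(r + 4)*(r - 3)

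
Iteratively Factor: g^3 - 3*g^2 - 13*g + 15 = (g + 3)*(g^2 - 6*g + 5) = (g - 1)*(g + 3)*(g - 5)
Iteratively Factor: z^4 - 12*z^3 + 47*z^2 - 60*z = (z - 3)*(z^3 - 9*z^2 + 20*z) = (z - 4)*(z - 3)*(z^2 - 5*z) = z*(z - 4)*(z - 3)*(z - 5)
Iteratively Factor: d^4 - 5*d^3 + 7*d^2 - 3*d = (d - 1)*(d^3 - 4*d^2 + 3*d) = (d - 1)^2*(d^2 - 3*d) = (d - 3)*(d - 1)^2*(d)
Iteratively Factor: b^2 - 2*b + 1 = (b - 1)*(b - 1)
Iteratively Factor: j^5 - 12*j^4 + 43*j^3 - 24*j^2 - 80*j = (j - 5)*(j^4 - 7*j^3 + 8*j^2 + 16*j) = (j - 5)*(j - 4)*(j^3 - 3*j^2 - 4*j) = (j - 5)*(j - 4)^2*(j^2 + j) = j*(j - 5)*(j - 4)^2*(j + 1)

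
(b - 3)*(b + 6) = b^2 + 3*b - 18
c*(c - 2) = c^2 - 2*c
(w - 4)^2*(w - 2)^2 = w^4 - 12*w^3 + 52*w^2 - 96*w + 64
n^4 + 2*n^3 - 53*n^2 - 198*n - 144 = (n - 8)*(n + 1)*(n + 3)*(n + 6)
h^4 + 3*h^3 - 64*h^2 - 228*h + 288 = (h - 8)*(h - 1)*(h + 6)^2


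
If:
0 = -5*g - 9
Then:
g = -9/5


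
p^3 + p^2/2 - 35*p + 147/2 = (p - 7/2)*(p - 3)*(p + 7)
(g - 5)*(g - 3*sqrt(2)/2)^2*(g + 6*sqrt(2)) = g^4 - 5*g^3 + 3*sqrt(2)*g^3 - 63*g^2/2 - 15*sqrt(2)*g^2 + 27*sqrt(2)*g + 315*g/2 - 135*sqrt(2)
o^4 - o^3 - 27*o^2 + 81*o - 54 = (o - 3)^2*(o - 1)*(o + 6)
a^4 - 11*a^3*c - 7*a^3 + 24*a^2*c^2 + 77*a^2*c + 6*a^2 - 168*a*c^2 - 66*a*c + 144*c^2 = (a - 6)*(a - 1)*(a - 8*c)*(a - 3*c)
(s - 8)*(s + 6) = s^2 - 2*s - 48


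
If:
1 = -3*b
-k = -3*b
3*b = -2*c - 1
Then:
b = -1/3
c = 0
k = -1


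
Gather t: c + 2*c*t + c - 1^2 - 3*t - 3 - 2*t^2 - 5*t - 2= 2*c - 2*t^2 + t*(2*c - 8) - 6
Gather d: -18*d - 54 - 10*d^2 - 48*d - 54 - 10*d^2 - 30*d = -20*d^2 - 96*d - 108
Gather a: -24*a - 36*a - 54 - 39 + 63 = -60*a - 30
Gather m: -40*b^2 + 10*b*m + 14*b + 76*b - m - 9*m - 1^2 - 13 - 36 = -40*b^2 + 90*b + m*(10*b - 10) - 50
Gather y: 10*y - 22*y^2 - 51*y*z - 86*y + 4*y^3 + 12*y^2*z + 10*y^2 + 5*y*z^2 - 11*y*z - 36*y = 4*y^3 + y^2*(12*z - 12) + y*(5*z^2 - 62*z - 112)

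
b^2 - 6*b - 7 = (b - 7)*(b + 1)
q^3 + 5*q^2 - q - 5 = (q - 1)*(q + 1)*(q + 5)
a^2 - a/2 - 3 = (a - 2)*(a + 3/2)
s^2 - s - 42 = (s - 7)*(s + 6)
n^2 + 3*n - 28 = (n - 4)*(n + 7)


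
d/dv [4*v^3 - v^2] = 2*v*(6*v - 1)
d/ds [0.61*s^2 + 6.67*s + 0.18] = 1.22*s + 6.67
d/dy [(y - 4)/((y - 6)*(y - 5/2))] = 4*(-y^2 + 8*y - 19)/(4*y^4 - 68*y^3 + 409*y^2 - 1020*y + 900)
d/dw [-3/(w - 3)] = 3/(w - 3)^2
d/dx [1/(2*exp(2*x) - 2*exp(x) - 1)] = (2 - 4*exp(x))*exp(x)/(-2*exp(2*x) + 2*exp(x) + 1)^2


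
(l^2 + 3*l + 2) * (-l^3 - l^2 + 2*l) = -l^5 - 4*l^4 - 3*l^3 + 4*l^2 + 4*l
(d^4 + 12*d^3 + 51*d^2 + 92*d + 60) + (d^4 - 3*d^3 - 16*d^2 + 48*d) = 2*d^4 + 9*d^3 + 35*d^2 + 140*d + 60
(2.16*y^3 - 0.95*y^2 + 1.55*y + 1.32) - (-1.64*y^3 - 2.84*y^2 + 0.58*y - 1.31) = 3.8*y^3 + 1.89*y^2 + 0.97*y + 2.63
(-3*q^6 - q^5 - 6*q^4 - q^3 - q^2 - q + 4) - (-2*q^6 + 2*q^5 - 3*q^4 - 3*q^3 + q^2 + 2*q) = -q^6 - 3*q^5 - 3*q^4 + 2*q^3 - 2*q^2 - 3*q + 4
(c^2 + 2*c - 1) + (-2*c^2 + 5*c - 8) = -c^2 + 7*c - 9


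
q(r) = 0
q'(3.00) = 0.00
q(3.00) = 0.00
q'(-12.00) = 0.00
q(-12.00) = 0.00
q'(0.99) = 0.00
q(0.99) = 0.00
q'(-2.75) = 0.00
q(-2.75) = 0.00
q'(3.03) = 0.00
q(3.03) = 0.00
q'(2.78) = 0.00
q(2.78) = 0.00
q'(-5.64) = 0.00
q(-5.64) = 0.00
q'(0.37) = 0.00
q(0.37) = 0.00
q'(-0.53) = 0.00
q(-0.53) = 0.00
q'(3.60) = 0.00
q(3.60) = 0.00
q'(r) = 0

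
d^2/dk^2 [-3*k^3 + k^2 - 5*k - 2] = 2 - 18*k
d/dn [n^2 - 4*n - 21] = 2*n - 4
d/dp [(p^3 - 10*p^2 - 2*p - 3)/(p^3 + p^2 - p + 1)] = (11*p^4 + 2*p^3 + 24*p^2 - 14*p - 5)/(p^6 + 2*p^5 - p^4 + 3*p^2 - 2*p + 1)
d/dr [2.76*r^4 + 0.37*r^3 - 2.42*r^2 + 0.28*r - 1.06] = 11.04*r^3 + 1.11*r^2 - 4.84*r + 0.28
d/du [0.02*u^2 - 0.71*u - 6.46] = 0.04*u - 0.71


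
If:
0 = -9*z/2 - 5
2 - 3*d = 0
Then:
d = 2/3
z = -10/9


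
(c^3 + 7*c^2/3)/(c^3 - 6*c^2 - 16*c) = c*(3*c + 7)/(3*(c^2 - 6*c - 16))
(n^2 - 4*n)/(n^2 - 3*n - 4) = n/(n + 1)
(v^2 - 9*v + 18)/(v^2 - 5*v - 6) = (v - 3)/(v + 1)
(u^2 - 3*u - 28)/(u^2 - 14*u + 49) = (u + 4)/(u - 7)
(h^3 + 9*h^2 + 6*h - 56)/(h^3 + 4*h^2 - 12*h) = (h^2 + 11*h + 28)/(h*(h + 6))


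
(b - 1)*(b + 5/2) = b^2 + 3*b/2 - 5/2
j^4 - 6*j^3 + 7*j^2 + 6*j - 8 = (j - 4)*(j - 2)*(j - 1)*(j + 1)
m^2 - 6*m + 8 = (m - 4)*(m - 2)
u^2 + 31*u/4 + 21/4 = (u + 3/4)*(u + 7)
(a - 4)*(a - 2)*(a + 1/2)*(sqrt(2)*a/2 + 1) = sqrt(2)*a^4/2 - 11*sqrt(2)*a^3/4 + a^3 - 11*a^2/2 + 5*sqrt(2)*a^2/2 + 2*sqrt(2)*a + 5*a + 4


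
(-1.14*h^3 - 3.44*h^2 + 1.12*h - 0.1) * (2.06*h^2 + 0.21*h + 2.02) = -2.3484*h^5 - 7.3258*h^4 - 0.718*h^3 - 6.9196*h^2 + 2.2414*h - 0.202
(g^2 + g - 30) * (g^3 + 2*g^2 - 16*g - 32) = g^5 + 3*g^4 - 44*g^3 - 108*g^2 + 448*g + 960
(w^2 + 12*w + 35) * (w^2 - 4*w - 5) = w^4 + 8*w^3 - 18*w^2 - 200*w - 175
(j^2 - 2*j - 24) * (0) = 0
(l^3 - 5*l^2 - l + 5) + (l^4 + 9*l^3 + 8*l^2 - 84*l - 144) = l^4 + 10*l^3 + 3*l^2 - 85*l - 139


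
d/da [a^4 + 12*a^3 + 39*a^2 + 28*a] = 4*a^3 + 36*a^2 + 78*a + 28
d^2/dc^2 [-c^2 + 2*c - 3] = -2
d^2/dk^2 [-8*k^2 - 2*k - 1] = -16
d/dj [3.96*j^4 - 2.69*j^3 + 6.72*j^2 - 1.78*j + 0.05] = 15.84*j^3 - 8.07*j^2 + 13.44*j - 1.78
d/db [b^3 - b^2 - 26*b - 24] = 3*b^2 - 2*b - 26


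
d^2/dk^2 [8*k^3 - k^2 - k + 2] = 48*k - 2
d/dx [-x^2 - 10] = -2*x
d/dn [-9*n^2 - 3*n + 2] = -18*n - 3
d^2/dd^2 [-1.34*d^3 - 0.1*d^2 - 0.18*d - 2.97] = -8.04*d - 0.2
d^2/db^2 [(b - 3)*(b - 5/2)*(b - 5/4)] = 6*b - 27/2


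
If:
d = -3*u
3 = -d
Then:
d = -3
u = 1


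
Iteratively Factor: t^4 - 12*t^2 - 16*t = (t - 4)*(t^3 + 4*t^2 + 4*t) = (t - 4)*(t + 2)*(t^2 + 2*t) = t*(t - 4)*(t + 2)*(t + 2)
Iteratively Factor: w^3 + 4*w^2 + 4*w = (w + 2)*(w^2 + 2*w) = (w + 2)^2*(w)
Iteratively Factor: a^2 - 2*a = (a - 2)*(a)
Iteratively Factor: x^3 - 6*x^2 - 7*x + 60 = (x - 5)*(x^2 - x - 12) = (x - 5)*(x + 3)*(x - 4)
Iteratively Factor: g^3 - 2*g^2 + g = (g - 1)*(g^2 - g) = (g - 1)^2*(g)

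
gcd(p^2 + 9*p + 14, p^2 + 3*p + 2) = p + 2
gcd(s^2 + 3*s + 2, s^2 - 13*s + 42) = 1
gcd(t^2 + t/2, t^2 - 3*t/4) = t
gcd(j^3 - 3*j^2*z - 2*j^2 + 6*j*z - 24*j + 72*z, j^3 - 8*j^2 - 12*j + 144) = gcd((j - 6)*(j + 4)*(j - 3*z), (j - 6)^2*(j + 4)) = j^2 - 2*j - 24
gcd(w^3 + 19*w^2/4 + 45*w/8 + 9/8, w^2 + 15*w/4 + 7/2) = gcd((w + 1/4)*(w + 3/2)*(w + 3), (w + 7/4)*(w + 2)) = 1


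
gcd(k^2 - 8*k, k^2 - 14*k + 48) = k - 8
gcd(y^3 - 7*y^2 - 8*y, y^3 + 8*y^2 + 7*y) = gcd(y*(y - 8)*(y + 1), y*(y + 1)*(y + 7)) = y^2 + y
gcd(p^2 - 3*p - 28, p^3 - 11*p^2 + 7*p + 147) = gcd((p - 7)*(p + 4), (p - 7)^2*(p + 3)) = p - 7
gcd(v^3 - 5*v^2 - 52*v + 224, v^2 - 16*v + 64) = v - 8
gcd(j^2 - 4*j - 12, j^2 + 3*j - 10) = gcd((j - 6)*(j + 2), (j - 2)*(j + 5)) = 1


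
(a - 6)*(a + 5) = a^2 - a - 30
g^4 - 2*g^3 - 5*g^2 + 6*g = g*(g - 3)*(g - 1)*(g + 2)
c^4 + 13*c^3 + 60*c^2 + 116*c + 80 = (c + 2)^2*(c + 4)*(c + 5)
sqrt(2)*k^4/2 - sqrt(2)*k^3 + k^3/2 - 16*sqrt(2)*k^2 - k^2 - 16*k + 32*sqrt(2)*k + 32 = (k - 2)*(k - 4*sqrt(2))*(k + 4*sqrt(2))*(sqrt(2)*k/2 + 1/2)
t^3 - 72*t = t*(t - 6*sqrt(2))*(t + 6*sqrt(2))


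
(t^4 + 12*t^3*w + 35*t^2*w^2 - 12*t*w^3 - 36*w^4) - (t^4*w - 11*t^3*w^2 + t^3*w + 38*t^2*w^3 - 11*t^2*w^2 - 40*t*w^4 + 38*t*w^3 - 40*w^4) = -t^4*w + t^4 + 11*t^3*w^2 + 11*t^3*w - 38*t^2*w^3 + 46*t^2*w^2 + 40*t*w^4 - 50*t*w^3 + 4*w^4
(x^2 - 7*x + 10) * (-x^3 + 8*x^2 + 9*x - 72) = -x^5 + 15*x^4 - 57*x^3 - 55*x^2 + 594*x - 720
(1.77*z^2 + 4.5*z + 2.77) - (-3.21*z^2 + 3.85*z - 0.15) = 4.98*z^2 + 0.65*z + 2.92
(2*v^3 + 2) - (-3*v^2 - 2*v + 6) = 2*v^3 + 3*v^2 + 2*v - 4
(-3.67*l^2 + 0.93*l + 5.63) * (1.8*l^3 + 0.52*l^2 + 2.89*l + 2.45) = -6.606*l^5 - 0.2344*l^4 + 0.0112999999999985*l^3 - 3.3762*l^2 + 18.5492*l + 13.7935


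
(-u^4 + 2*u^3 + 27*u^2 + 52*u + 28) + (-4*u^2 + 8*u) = -u^4 + 2*u^3 + 23*u^2 + 60*u + 28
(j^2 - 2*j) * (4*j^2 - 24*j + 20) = 4*j^4 - 32*j^3 + 68*j^2 - 40*j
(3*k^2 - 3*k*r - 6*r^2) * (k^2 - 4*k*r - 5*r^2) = 3*k^4 - 15*k^3*r - 9*k^2*r^2 + 39*k*r^3 + 30*r^4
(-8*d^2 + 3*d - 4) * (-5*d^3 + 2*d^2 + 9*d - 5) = 40*d^5 - 31*d^4 - 46*d^3 + 59*d^2 - 51*d + 20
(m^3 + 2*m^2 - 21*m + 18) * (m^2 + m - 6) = m^5 + 3*m^4 - 25*m^3 - 15*m^2 + 144*m - 108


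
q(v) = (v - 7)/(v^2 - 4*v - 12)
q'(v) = (4 - 2*v)*(v - 7)/(v^2 - 4*v - 12)^2 + 1/(v^2 - 4*v - 12) = (v^2 - 4*v - 2*(v - 7)*(v - 2) - 12)/(-v^2 + 4*v + 12)^2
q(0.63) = 0.45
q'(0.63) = -0.16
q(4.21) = 0.25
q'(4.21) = 0.01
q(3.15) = 0.26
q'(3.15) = -0.03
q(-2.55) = -2.03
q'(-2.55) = -3.72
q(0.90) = 0.41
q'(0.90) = -0.13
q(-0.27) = 0.67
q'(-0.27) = -0.37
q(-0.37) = 0.71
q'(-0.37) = -0.42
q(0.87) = 0.42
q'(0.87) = -0.13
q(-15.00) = -0.08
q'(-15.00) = -0.00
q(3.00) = 0.27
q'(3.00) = -0.03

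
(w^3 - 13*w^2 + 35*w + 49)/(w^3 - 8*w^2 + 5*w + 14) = (w - 7)/(w - 2)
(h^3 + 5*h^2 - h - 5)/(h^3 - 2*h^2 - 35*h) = (h^2 - 1)/(h*(h - 7))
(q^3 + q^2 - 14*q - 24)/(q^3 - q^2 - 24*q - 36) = (q - 4)/(q - 6)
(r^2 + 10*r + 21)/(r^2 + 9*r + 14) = (r + 3)/(r + 2)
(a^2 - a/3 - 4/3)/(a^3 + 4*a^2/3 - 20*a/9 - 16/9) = 3*(a + 1)/(3*a^2 + 8*a + 4)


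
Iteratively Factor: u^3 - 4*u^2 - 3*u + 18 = (u + 2)*(u^2 - 6*u + 9) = (u - 3)*(u + 2)*(u - 3)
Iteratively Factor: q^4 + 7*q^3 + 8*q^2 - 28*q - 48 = (q + 4)*(q^3 + 3*q^2 - 4*q - 12) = (q - 2)*(q + 4)*(q^2 + 5*q + 6) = (q - 2)*(q + 3)*(q + 4)*(q + 2)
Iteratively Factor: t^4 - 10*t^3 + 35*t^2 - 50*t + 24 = (t - 3)*(t^3 - 7*t^2 + 14*t - 8) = (t - 3)*(t - 2)*(t^2 - 5*t + 4) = (t - 3)*(t - 2)*(t - 1)*(t - 4)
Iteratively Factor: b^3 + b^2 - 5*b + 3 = (b - 1)*(b^2 + 2*b - 3) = (b - 1)*(b + 3)*(b - 1)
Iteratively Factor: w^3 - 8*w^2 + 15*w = (w - 5)*(w^2 - 3*w) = (w - 5)*(w - 3)*(w)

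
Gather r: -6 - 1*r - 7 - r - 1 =-2*r - 14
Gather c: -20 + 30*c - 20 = 30*c - 40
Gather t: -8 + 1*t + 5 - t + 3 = 0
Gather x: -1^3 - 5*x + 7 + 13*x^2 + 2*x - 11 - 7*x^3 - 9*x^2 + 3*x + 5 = -7*x^3 + 4*x^2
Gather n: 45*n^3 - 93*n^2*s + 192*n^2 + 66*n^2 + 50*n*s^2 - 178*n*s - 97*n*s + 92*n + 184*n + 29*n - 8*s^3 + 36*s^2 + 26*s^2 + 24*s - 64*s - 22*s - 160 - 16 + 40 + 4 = 45*n^3 + n^2*(258 - 93*s) + n*(50*s^2 - 275*s + 305) - 8*s^3 + 62*s^2 - 62*s - 132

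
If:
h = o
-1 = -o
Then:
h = 1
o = 1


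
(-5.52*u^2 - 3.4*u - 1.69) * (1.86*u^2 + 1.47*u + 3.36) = -10.2672*u^4 - 14.4384*u^3 - 26.6886*u^2 - 13.9083*u - 5.6784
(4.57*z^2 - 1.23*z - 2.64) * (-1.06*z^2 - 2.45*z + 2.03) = -4.8442*z^4 - 9.8927*z^3 + 15.089*z^2 + 3.9711*z - 5.3592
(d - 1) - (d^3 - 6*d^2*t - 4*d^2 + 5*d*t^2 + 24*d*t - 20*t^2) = -d^3 + 6*d^2*t + 4*d^2 - 5*d*t^2 - 24*d*t + d + 20*t^2 - 1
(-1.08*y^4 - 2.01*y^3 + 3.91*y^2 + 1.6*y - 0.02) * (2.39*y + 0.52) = -2.5812*y^5 - 5.3655*y^4 + 8.2997*y^3 + 5.8572*y^2 + 0.7842*y - 0.0104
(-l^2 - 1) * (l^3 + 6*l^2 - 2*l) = -l^5 - 6*l^4 + l^3 - 6*l^2 + 2*l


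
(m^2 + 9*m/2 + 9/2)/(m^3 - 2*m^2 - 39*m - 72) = (m + 3/2)/(m^2 - 5*m - 24)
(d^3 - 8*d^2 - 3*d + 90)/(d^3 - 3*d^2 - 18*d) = (d - 5)/d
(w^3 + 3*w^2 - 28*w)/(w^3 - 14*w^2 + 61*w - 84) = w*(w + 7)/(w^2 - 10*w + 21)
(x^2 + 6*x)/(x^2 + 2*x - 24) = x/(x - 4)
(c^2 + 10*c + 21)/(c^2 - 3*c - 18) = (c + 7)/(c - 6)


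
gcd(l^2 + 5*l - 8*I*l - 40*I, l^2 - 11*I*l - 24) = l - 8*I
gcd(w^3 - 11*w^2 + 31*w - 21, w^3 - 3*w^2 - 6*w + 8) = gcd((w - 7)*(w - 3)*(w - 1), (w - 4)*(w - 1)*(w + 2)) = w - 1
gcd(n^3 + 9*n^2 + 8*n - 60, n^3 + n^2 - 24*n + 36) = n^2 + 4*n - 12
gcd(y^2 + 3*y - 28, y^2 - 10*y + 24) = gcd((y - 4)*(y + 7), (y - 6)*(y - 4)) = y - 4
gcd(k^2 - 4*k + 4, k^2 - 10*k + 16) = k - 2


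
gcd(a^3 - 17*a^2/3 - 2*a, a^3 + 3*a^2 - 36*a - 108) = a - 6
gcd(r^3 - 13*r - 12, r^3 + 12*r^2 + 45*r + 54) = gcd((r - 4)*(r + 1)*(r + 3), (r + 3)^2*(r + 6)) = r + 3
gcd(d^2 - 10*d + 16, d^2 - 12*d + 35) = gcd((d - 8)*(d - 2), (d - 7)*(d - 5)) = 1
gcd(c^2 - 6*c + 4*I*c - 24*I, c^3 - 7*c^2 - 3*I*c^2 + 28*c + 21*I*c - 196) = c + 4*I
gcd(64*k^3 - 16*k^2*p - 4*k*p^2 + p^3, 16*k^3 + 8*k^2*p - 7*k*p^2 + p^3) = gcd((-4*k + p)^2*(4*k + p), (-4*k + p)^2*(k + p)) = 16*k^2 - 8*k*p + p^2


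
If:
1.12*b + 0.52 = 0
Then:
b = -0.46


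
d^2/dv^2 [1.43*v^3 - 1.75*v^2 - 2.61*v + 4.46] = 8.58*v - 3.5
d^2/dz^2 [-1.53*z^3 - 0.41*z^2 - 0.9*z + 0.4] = -9.18*z - 0.82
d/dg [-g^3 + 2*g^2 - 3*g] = -3*g^2 + 4*g - 3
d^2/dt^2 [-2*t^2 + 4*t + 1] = -4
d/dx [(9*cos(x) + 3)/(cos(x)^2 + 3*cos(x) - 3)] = 3*(3*cos(x)^2 + 2*cos(x) + 12)*sin(x)/(cos(x)^2 + 3*cos(x) - 3)^2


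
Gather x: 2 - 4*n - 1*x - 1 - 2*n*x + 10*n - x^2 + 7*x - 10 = 6*n - x^2 + x*(6 - 2*n) - 9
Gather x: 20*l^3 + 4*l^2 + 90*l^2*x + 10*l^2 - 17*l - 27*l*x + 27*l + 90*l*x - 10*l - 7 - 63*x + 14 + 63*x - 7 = 20*l^3 + 14*l^2 + x*(90*l^2 + 63*l)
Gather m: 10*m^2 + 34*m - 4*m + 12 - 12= 10*m^2 + 30*m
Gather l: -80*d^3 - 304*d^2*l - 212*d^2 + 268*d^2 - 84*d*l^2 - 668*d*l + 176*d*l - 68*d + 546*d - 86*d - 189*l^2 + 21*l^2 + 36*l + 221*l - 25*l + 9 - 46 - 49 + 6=-80*d^3 + 56*d^2 + 392*d + l^2*(-84*d - 168) + l*(-304*d^2 - 492*d + 232) - 80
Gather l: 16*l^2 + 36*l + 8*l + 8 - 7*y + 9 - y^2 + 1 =16*l^2 + 44*l - y^2 - 7*y + 18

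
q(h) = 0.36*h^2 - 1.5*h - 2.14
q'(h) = 0.72*h - 1.5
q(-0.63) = -1.05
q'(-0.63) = -1.95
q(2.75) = -3.54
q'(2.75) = 0.48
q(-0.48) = -1.34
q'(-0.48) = -1.85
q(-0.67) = -0.97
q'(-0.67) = -1.98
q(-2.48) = 3.79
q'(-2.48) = -3.29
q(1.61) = -3.62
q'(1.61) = -0.34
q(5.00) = -0.64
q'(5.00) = 2.10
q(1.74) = -3.66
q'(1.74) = -0.25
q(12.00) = 31.70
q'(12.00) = 7.14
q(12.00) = 31.70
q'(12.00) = 7.14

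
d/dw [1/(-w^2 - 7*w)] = (2*w + 7)/(w^2*(w + 7)^2)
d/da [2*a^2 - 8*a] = 4*a - 8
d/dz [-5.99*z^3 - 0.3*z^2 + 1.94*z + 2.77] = -17.97*z^2 - 0.6*z + 1.94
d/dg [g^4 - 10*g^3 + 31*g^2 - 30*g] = 4*g^3 - 30*g^2 + 62*g - 30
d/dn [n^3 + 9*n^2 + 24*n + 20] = 3*n^2 + 18*n + 24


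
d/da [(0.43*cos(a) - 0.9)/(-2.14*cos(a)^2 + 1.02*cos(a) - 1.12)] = (-0.9202*cos(a)^2 + 3.852*cos(a) - 0.4364)*sin(a)/(4.5796*cos(a)^4 - 4.3656*cos(a)^3 + 5.834*cos(a)^2 - 2.2848*cos(a) + 1.2544)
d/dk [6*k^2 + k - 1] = 12*k + 1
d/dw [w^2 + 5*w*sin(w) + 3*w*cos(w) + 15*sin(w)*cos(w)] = -3*w*sin(w) + 5*w*cos(w) + 2*w + 5*sin(w) + 3*cos(w) + 15*cos(2*w)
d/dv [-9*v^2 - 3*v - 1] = -18*v - 3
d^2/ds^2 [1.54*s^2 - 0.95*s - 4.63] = 3.08000000000000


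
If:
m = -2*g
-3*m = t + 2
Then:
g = t/6 + 1/3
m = -t/3 - 2/3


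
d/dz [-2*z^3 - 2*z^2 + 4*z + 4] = -6*z^2 - 4*z + 4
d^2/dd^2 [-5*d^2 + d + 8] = -10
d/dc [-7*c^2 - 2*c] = -14*c - 2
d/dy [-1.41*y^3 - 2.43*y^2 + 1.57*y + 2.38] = -4.23*y^2 - 4.86*y + 1.57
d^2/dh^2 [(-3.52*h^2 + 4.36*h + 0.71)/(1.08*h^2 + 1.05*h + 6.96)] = (18.154368*h^3 + 163.72368*h^2 - 191.808648*h - 413.86293)/(1.259712*h^6 + 3.67416*h^5 + 27.926532*h^4 + 48.513465*h^3 + 179.970984*h^2 + 152.59104*h + 337.153536)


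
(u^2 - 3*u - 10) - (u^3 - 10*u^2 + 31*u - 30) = -u^3 + 11*u^2 - 34*u + 20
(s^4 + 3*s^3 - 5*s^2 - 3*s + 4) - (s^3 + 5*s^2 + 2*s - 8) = s^4 + 2*s^3 - 10*s^2 - 5*s + 12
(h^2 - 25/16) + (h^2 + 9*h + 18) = 2*h^2 + 9*h + 263/16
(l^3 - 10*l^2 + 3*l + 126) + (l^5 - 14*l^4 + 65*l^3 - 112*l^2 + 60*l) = l^5 - 14*l^4 + 66*l^3 - 122*l^2 + 63*l + 126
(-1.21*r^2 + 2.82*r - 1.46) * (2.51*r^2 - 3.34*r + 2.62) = -3.0371*r^4 + 11.1196*r^3 - 16.2536*r^2 + 12.2648*r - 3.8252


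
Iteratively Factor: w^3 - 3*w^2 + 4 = (w - 2)*(w^2 - w - 2) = (w - 2)^2*(w + 1)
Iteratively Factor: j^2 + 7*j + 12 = (j + 3)*(j + 4)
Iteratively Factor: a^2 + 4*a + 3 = (a + 1)*(a + 3)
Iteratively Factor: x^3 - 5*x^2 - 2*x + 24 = (x - 4)*(x^2 - x - 6) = (x - 4)*(x - 3)*(x + 2)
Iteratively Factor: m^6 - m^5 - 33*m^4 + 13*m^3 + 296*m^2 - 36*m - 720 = (m - 5)*(m^5 + 4*m^4 - 13*m^3 - 52*m^2 + 36*m + 144) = (m - 5)*(m - 3)*(m^4 + 7*m^3 + 8*m^2 - 28*m - 48) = (m - 5)*(m - 3)*(m - 2)*(m^3 + 9*m^2 + 26*m + 24) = (m - 5)*(m - 3)*(m - 2)*(m + 4)*(m^2 + 5*m + 6) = (m - 5)*(m - 3)*(m - 2)*(m + 2)*(m + 4)*(m + 3)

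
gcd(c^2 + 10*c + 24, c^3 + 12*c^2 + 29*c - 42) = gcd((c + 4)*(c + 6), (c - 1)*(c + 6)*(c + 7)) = c + 6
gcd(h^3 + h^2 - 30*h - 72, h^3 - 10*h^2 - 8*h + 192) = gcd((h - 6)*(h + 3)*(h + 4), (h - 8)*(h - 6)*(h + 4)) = h^2 - 2*h - 24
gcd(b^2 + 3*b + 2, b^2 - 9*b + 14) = 1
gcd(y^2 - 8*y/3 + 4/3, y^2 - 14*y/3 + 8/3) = y - 2/3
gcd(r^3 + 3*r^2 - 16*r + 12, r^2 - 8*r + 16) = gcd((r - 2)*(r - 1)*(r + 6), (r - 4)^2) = 1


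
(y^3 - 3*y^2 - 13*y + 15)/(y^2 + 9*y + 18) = (y^2 - 6*y + 5)/(y + 6)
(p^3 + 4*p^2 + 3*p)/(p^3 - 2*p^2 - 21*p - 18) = p/(p - 6)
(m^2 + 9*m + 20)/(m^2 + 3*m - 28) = (m^2 + 9*m + 20)/(m^2 + 3*m - 28)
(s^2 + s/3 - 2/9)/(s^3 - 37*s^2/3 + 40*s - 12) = (s + 2/3)/(s^2 - 12*s + 36)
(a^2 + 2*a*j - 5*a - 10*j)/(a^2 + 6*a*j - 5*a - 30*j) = (a + 2*j)/(a + 6*j)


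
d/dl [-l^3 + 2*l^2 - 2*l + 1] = -3*l^2 + 4*l - 2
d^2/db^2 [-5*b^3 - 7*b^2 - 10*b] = -30*b - 14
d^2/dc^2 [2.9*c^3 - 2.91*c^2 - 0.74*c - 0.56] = 17.4*c - 5.82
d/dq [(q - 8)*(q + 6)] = 2*q - 2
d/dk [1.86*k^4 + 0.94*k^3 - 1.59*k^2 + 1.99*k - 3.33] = 7.44*k^3 + 2.82*k^2 - 3.18*k + 1.99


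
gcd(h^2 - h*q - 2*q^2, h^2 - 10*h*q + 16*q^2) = -h + 2*q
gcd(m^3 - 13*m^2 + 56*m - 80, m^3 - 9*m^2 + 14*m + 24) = m - 4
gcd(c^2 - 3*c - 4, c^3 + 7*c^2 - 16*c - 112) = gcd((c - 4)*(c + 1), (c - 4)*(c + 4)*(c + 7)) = c - 4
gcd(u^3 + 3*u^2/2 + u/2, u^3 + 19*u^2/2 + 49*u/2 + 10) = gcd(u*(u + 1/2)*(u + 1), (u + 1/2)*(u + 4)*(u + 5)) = u + 1/2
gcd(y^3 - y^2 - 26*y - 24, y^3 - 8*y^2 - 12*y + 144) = y^2 - 2*y - 24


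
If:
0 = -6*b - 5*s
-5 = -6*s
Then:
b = -25/36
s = 5/6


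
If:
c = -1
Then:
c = -1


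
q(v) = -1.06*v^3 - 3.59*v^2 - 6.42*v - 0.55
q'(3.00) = -56.58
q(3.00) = -80.74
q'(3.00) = -56.58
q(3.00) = -80.74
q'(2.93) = -54.76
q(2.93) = -76.84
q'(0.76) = -13.71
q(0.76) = -7.97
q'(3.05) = -57.90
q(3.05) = -83.60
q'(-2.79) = -11.14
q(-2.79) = 12.44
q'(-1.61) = -3.10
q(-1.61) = 4.90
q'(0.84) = -14.70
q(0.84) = -9.10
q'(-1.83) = -3.93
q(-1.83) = 5.67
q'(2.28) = -39.32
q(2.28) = -46.41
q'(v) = -3.18*v^2 - 7.18*v - 6.42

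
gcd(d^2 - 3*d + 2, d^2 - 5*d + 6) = d - 2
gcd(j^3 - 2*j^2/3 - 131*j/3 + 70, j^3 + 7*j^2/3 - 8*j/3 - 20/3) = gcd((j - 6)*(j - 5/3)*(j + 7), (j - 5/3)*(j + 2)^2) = j - 5/3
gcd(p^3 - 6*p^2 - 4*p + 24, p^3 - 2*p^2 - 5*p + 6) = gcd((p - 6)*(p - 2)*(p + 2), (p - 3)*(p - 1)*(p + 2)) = p + 2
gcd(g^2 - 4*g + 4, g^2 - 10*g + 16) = g - 2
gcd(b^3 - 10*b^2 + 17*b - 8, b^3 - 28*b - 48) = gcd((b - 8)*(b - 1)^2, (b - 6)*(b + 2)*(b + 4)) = 1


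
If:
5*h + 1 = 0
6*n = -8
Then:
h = -1/5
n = -4/3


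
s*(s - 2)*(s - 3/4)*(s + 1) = s^4 - 7*s^3/4 - 5*s^2/4 + 3*s/2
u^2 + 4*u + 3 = (u + 1)*(u + 3)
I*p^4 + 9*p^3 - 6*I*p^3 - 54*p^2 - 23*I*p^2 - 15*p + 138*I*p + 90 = (p - 6)*(p - 5*I)*(p - 3*I)*(I*p + 1)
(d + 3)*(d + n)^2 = d^3 + 2*d^2*n + 3*d^2 + d*n^2 + 6*d*n + 3*n^2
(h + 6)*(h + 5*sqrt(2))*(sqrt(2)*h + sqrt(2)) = sqrt(2)*h^3 + 7*sqrt(2)*h^2 + 10*h^2 + 6*sqrt(2)*h + 70*h + 60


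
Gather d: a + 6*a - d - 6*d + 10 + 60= 7*a - 7*d + 70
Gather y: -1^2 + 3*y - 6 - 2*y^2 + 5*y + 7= -2*y^2 + 8*y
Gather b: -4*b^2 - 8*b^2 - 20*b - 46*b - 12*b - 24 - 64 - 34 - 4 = -12*b^2 - 78*b - 126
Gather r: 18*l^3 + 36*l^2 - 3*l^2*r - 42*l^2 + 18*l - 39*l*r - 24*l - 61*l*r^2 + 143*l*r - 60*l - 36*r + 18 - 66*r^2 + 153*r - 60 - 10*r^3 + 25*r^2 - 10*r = 18*l^3 - 6*l^2 - 66*l - 10*r^3 + r^2*(-61*l - 41) + r*(-3*l^2 + 104*l + 107) - 42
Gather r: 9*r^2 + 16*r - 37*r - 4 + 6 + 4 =9*r^2 - 21*r + 6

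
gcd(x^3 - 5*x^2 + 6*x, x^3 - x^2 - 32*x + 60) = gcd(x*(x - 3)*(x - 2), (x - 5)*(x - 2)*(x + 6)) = x - 2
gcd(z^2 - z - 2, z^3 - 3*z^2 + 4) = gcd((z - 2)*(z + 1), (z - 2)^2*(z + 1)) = z^2 - z - 2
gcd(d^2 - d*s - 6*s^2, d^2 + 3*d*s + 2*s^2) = d + 2*s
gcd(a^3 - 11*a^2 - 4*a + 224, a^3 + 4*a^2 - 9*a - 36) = a + 4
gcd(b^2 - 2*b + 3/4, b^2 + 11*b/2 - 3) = b - 1/2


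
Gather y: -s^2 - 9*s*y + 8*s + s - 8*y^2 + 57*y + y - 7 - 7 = -s^2 + 9*s - 8*y^2 + y*(58 - 9*s) - 14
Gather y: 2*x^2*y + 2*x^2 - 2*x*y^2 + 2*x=2*x^2*y + 2*x^2 - 2*x*y^2 + 2*x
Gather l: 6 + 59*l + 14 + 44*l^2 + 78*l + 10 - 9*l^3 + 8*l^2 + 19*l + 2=-9*l^3 + 52*l^2 + 156*l + 32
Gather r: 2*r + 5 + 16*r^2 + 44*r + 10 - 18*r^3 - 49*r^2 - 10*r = -18*r^3 - 33*r^2 + 36*r + 15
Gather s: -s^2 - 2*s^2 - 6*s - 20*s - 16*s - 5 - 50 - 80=-3*s^2 - 42*s - 135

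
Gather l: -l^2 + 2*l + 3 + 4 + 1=-l^2 + 2*l + 8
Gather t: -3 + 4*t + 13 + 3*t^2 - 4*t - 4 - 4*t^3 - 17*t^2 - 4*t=-4*t^3 - 14*t^2 - 4*t + 6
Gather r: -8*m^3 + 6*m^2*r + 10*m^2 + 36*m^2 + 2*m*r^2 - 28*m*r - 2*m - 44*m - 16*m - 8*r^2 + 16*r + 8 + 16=-8*m^3 + 46*m^2 - 62*m + r^2*(2*m - 8) + r*(6*m^2 - 28*m + 16) + 24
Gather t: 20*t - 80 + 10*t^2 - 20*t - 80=10*t^2 - 160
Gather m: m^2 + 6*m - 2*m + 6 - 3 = m^2 + 4*m + 3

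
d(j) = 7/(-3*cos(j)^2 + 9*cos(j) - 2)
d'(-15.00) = -0.55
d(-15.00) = -0.66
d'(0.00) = 0.00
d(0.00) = 1.75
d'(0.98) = 7.59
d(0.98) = 3.36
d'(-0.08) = -0.11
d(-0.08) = 1.75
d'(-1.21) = -69.85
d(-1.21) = 8.71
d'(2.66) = 0.31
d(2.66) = -0.57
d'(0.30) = 0.45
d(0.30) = 1.81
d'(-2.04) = -1.64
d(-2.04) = -1.05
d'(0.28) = 0.42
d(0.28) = 1.80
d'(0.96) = 6.74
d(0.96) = 3.22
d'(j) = 7*(-6*sin(j)*cos(j) + 9*sin(j))/(-3*cos(j)^2 + 9*cos(j) - 2)^2 = 21*(3 - 2*cos(j))*sin(j)/(3*cos(j)^2 - 9*cos(j) + 2)^2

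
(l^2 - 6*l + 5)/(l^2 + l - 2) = (l - 5)/(l + 2)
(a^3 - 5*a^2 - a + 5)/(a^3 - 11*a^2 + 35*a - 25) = (a + 1)/(a - 5)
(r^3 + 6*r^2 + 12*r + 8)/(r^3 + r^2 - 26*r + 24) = (r^3 + 6*r^2 + 12*r + 8)/(r^3 + r^2 - 26*r + 24)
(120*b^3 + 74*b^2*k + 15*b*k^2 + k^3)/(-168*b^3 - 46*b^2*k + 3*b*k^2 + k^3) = (-5*b - k)/(7*b - k)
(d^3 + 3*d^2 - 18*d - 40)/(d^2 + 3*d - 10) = (d^2 - 2*d - 8)/(d - 2)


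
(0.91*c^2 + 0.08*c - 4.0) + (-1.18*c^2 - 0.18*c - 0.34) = -0.27*c^2 - 0.1*c - 4.34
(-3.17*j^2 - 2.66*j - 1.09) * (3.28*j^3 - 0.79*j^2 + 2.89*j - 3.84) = -10.3976*j^5 - 6.2205*j^4 - 10.6351*j^3 + 5.3465*j^2 + 7.0643*j + 4.1856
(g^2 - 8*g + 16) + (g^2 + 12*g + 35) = 2*g^2 + 4*g + 51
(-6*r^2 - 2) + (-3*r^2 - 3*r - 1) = -9*r^2 - 3*r - 3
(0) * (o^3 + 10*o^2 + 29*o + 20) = 0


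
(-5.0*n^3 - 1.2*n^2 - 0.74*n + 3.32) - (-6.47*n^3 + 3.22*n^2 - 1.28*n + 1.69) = 1.47*n^3 - 4.42*n^2 + 0.54*n + 1.63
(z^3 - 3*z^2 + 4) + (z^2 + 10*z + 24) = z^3 - 2*z^2 + 10*z + 28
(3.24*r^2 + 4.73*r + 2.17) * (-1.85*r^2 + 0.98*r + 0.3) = -5.994*r^4 - 5.5753*r^3 + 1.5929*r^2 + 3.5456*r + 0.651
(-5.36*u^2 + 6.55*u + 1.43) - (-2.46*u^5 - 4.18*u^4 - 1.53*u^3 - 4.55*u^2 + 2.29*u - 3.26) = 2.46*u^5 + 4.18*u^4 + 1.53*u^3 - 0.81*u^2 + 4.26*u + 4.69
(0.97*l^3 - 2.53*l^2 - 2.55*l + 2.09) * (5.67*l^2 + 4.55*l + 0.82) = 5.4999*l^5 - 9.9316*l^4 - 25.1746*l^3 - 1.8268*l^2 + 7.4185*l + 1.7138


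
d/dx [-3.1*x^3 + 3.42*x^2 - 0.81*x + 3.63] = -9.3*x^2 + 6.84*x - 0.81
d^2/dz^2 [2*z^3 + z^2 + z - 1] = 12*z + 2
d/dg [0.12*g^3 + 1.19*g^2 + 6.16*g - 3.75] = 0.36*g^2 + 2.38*g + 6.16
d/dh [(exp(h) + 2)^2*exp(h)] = (exp(h) + 2)*(3*exp(h) + 2)*exp(h)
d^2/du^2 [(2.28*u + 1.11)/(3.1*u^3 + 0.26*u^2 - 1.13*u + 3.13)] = (131.4648*u^5 + 139.03128*u^4 + 30.596496*u^3 - 288.353844*u^2 - 77.711472*u + 17.156346)/(29.791*u^9 + 7.4958*u^8 - 31.94922*u^7 + 84.790796*u^6 + 26.782686*u^5 - 64.155594*u^4 + 84.150709*u^3 + 19.631673*u^2 - 33.211491*u + 30.664297)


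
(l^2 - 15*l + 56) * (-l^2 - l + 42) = -l^4 + 14*l^3 + l^2 - 686*l + 2352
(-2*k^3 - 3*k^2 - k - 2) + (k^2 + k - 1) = -2*k^3 - 2*k^2 - 3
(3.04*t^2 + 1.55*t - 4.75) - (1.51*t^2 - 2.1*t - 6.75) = 1.53*t^2 + 3.65*t + 2.0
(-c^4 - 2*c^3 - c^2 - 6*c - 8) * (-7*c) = 7*c^5 + 14*c^4 + 7*c^3 + 42*c^2 + 56*c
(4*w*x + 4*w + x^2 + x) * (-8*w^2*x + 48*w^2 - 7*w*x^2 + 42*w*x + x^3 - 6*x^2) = -32*w^3*x^2 + 160*w^3*x + 192*w^3 - 36*w^2*x^3 + 180*w^2*x^2 + 216*w^2*x - 3*w*x^4 + 15*w*x^3 + 18*w*x^2 + x^5 - 5*x^4 - 6*x^3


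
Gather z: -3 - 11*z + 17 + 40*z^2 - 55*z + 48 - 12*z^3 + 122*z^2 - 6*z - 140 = -12*z^3 + 162*z^2 - 72*z - 78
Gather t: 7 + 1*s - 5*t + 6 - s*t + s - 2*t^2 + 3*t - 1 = 2*s - 2*t^2 + t*(-s - 2) + 12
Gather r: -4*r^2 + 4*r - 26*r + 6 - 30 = -4*r^2 - 22*r - 24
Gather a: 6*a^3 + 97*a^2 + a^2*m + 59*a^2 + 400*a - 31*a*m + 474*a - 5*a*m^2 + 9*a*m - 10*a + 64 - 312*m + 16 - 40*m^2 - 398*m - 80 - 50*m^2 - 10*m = 6*a^3 + a^2*(m + 156) + a*(-5*m^2 - 22*m + 864) - 90*m^2 - 720*m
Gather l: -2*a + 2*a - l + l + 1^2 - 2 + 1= 0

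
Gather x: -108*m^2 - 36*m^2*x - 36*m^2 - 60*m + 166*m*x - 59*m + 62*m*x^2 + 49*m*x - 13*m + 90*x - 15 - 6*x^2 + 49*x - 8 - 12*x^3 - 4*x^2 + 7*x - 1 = -144*m^2 - 132*m - 12*x^3 + x^2*(62*m - 10) + x*(-36*m^2 + 215*m + 146) - 24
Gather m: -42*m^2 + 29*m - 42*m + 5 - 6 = -42*m^2 - 13*m - 1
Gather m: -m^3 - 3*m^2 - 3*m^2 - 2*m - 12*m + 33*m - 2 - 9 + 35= -m^3 - 6*m^2 + 19*m + 24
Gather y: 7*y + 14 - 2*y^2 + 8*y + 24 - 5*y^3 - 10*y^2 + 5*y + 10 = -5*y^3 - 12*y^2 + 20*y + 48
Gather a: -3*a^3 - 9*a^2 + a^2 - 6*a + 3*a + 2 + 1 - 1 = -3*a^3 - 8*a^2 - 3*a + 2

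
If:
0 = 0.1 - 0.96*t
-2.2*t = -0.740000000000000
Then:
No Solution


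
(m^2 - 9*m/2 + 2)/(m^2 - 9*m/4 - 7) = 2*(2*m - 1)/(4*m + 7)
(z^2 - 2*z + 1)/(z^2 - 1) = (z - 1)/(z + 1)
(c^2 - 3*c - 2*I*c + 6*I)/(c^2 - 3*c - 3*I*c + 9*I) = (c - 2*I)/(c - 3*I)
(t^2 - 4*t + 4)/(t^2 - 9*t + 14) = (t - 2)/(t - 7)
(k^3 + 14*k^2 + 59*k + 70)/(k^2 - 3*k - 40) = (k^2 + 9*k + 14)/(k - 8)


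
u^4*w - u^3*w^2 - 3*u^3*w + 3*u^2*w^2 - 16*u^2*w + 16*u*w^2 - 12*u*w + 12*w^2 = (u - 6)*(u + 2)*(u - w)*(u*w + w)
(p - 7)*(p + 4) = p^2 - 3*p - 28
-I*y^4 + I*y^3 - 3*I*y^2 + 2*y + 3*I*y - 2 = (y - 2*I)*(y + I)^2*(-I*y + I)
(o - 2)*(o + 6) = o^2 + 4*o - 12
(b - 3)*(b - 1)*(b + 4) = b^3 - 13*b + 12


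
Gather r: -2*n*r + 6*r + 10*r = r*(16 - 2*n)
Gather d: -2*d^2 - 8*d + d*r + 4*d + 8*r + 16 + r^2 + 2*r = -2*d^2 + d*(r - 4) + r^2 + 10*r + 16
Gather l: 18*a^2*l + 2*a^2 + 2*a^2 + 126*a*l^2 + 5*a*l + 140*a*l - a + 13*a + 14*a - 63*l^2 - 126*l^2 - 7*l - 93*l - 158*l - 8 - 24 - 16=4*a^2 + 26*a + l^2*(126*a - 189) + l*(18*a^2 + 145*a - 258) - 48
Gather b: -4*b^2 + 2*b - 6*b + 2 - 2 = -4*b^2 - 4*b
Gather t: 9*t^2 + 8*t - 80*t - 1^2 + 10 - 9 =9*t^2 - 72*t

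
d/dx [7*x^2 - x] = 14*x - 1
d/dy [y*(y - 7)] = 2*y - 7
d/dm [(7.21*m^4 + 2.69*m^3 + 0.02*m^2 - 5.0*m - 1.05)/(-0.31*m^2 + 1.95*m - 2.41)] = (-4.4702*m^5 + 41.3446*m^4 - 59.0134*m^3 - 20.9597*m^2 - 0.747399999999999*m + 14.0975)/(0.0961*m^4 - 1.209*m^3 + 5.2967*m^2 - 9.399*m + 5.8081)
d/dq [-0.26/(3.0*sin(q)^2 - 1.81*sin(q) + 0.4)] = (1.56*sin(q) - 0.4706)*cos(q)/(3.0*sin(q)^2 - 1.81*sin(q) + 0.4)^2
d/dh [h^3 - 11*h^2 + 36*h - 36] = 3*h^2 - 22*h + 36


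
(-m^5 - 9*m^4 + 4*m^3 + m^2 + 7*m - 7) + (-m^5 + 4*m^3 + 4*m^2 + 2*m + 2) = -2*m^5 - 9*m^4 + 8*m^3 + 5*m^2 + 9*m - 5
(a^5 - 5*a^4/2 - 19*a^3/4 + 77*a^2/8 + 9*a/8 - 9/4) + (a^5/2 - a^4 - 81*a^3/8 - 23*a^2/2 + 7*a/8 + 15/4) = 3*a^5/2 - 7*a^4/2 - 119*a^3/8 - 15*a^2/8 + 2*a + 3/2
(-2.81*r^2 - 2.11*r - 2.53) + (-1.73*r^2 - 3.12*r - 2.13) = -4.54*r^2 - 5.23*r - 4.66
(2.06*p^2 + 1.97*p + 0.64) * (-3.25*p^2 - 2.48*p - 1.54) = -6.695*p^4 - 11.5113*p^3 - 10.138*p^2 - 4.621*p - 0.9856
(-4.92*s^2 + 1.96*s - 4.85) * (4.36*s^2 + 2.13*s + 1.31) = -21.4512*s^4 - 1.934*s^3 - 23.4164*s^2 - 7.7629*s - 6.3535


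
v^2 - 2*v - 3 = (v - 3)*(v + 1)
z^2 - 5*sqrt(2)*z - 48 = (z - 8*sqrt(2))*(z + 3*sqrt(2))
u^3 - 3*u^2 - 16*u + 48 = (u - 4)*(u - 3)*(u + 4)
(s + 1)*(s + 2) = s^2 + 3*s + 2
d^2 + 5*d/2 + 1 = (d + 1/2)*(d + 2)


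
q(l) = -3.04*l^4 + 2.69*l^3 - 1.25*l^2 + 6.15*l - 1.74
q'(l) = -12.16*l^3 + 8.07*l^2 - 2.5*l + 6.15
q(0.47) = 1.01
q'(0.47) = 5.50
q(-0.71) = -8.47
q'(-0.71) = 16.35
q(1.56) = -2.98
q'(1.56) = -24.28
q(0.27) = -0.13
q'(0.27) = 5.82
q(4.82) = -1340.73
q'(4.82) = -1180.09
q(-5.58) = -3489.55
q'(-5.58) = 2384.06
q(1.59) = -3.74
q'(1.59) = -26.30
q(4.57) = -1068.98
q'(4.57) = -997.33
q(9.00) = -18032.07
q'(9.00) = -8227.32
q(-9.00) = -22064.79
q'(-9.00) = 9546.96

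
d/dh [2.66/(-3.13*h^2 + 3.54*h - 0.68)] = (16.6516*h - 9.4164)/(3.13*h^2 - 3.54*h + 0.68)^2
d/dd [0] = 0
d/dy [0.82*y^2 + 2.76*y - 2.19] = 1.64*y + 2.76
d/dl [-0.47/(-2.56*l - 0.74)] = -1.2032/(2.56*l + 0.74)^2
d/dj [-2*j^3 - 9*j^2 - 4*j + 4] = -6*j^2 - 18*j - 4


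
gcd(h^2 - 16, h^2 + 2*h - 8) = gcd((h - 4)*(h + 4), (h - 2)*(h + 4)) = h + 4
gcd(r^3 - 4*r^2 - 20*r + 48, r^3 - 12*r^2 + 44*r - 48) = r^2 - 8*r + 12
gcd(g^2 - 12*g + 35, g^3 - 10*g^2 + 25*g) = g - 5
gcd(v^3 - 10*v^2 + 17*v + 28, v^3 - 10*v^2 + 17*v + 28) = v^3 - 10*v^2 + 17*v + 28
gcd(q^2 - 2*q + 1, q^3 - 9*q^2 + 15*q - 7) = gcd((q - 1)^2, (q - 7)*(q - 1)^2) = q^2 - 2*q + 1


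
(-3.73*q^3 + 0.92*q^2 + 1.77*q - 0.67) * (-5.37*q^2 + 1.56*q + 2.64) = 20.0301*q^5 - 10.7592*q^4 - 17.9169*q^3 + 8.7879*q^2 + 3.6276*q - 1.7688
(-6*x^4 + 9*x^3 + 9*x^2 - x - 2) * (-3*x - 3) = 18*x^5 - 9*x^4 - 54*x^3 - 24*x^2 + 9*x + 6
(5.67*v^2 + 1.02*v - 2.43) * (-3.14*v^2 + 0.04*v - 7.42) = -17.8038*v^4 - 2.976*v^3 - 34.4004*v^2 - 7.6656*v + 18.0306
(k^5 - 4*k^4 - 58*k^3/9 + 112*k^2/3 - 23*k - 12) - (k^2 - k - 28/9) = k^5 - 4*k^4 - 58*k^3/9 + 109*k^2/3 - 22*k - 80/9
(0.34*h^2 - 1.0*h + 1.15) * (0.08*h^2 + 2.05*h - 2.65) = 0.0272*h^4 + 0.617*h^3 - 2.859*h^2 + 5.0075*h - 3.0475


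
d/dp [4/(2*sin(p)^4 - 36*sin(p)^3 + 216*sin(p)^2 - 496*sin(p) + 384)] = 4*(23*sin(p) + 2*cos(p)^2 - 64)*cos(p)/((sin(p) - 8)^2*(sin(p) - 6)^2*(sin(p) - 2)^3)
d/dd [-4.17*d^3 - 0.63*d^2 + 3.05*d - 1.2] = -12.51*d^2 - 1.26*d + 3.05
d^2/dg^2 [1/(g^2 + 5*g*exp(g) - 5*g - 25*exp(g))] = ((-5*g*exp(g) + 15*exp(g) - 2)*(g^2 + 5*g*exp(g) - 5*g - 25*exp(g)) + 2*(5*g*exp(g) + 2*g - 20*exp(g) - 5)^2)/(g^2 + 5*g*exp(g) - 5*g - 25*exp(g))^3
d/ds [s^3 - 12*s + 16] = 3*s^2 - 12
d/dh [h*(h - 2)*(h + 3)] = 3*h^2 + 2*h - 6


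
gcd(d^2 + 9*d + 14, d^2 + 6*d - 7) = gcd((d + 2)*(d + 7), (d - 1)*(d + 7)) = d + 7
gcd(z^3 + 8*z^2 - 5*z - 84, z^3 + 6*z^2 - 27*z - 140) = z^2 + 11*z + 28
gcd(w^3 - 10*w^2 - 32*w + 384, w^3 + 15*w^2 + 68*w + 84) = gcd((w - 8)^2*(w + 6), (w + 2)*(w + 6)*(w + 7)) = w + 6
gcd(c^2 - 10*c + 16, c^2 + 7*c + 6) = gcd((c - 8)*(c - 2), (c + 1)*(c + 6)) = 1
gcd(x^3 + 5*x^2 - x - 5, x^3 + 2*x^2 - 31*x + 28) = x - 1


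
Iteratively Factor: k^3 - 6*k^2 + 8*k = (k - 2)*(k^2 - 4*k) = k*(k - 2)*(k - 4)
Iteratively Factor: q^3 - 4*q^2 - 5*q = (q)*(q^2 - 4*q - 5) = q*(q + 1)*(q - 5)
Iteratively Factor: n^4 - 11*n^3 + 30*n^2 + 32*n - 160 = (n - 4)*(n^3 - 7*n^2 + 2*n + 40) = (n - 4)^2*(n^2 - 3*n - 10) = (n - 4)^2*(n + 2)*(n - 5)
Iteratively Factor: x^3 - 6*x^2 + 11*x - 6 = (x - 1)*(x^2 - 5*x + 6) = (x - 3)*(x - 1)*(x - 2)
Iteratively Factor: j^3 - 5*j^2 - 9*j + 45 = (j + 3)*(j^2 - 8*j + 15) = (j - 3)*(j + 3)*(j - 5)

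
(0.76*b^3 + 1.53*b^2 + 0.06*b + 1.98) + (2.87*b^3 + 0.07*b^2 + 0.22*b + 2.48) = 3.63*b^3 + 1.6*b^2 + 0.28*b + 4.46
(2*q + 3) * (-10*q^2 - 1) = -20*q^3 - 30*q^2 - 2*q - 3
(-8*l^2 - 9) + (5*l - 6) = -8*l^2 + 5*l - 15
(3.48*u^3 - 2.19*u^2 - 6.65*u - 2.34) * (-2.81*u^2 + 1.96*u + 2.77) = -9.7788*u^5 + 12.9747*u^4 + 24.0337*u^3 - 12.5249*u^2 - 23.0069*u - 6.4818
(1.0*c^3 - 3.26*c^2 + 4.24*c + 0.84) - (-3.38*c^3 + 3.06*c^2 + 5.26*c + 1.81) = 4.38*c^3 - 6.32*c^2 - 1.02*c - 0.97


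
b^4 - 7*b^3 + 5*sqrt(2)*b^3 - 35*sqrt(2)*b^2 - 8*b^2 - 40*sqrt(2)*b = b*(b - 8)*(b + 1)*(b + 5*sqrt(2))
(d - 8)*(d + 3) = d^2 - 5*d - 24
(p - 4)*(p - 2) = p^2 - 6*p + 8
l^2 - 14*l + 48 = (l - 8)*(l - 6)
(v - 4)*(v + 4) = v^2 - 16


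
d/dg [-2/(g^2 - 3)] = 4*g/(g^2 - 3)^2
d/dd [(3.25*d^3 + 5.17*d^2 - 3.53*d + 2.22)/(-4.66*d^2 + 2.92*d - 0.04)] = (-15.145*d^4 + 18.98*d^3 - 1.74339999999999*d^2 + 20.2768*d - 6.3412)/(21.7156*d^4 - 27.2144*d^3 + 8.8992*d^2 - 0.2336*d + 0.0016)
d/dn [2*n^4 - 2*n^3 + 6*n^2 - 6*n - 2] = 8*n^3 - 6*n^2 + 12*n - 6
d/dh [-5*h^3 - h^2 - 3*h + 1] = -15*h^2 - 2*h - 3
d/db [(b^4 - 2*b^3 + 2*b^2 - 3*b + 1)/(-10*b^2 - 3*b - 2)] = (-20*b^5 + 11*b^4 + 4*b^3 - 24*b^2 + 12*b + 9)/(100*b^4 + 60*b^3 + 49*b^2 + 12*b + 4)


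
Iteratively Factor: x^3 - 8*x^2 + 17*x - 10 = (x - 1)*(x^2 - 7*x + 10) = (x - 2)*(x - 1)*(x - 5)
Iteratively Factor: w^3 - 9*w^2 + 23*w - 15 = (w - 5)*(w^2 - 4*w + 3) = (w - 5)*(w - 1)*(w - 3)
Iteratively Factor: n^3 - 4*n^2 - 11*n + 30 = (n - 5)*(n^2 + n - 6) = (n - 5)*(n + 3)*(n - 2)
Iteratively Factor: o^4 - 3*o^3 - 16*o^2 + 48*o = (o - 3)*(o^3 - 16*o) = (o - 3)*(o + 4)*(o^2 - 4*o) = o*(o - 3)*(o + 4)*(o - 4)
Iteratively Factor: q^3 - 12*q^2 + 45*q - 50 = (q - 2)*(q^2 - 10*q + 25) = (q - 5)*(q - 2)*(q - 5)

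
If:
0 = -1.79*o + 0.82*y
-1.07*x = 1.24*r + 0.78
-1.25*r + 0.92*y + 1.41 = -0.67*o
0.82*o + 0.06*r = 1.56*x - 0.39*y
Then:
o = -0.57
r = -0.10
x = -0.62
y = -1.25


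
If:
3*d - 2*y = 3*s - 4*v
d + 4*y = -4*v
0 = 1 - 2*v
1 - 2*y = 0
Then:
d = -4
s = -11/3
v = 1/2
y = 1/2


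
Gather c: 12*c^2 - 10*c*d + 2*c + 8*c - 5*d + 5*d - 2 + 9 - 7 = 12*c^2 + c*(10 - 10*d)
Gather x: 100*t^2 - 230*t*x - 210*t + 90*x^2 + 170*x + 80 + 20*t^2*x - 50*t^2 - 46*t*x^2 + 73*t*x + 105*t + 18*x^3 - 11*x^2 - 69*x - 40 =50*t^2 - 105*t + 18*x^3 + x^2*(79 - 46*t) + x*(20*t^2 - 157*t + 101) + 40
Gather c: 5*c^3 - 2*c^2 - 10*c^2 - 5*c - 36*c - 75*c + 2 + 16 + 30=5*c^3 - 12*c^2 - 116*c + 48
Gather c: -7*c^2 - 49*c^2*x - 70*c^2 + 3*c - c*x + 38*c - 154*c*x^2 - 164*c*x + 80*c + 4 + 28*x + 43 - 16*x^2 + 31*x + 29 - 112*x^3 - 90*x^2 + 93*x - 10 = c^2*(-49*x - 77) + c*(-154*x^2 - 165*x + 121) - 112*x^3 - 106*x^2 + 152*x + 66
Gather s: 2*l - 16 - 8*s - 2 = 2*l - 8*s - 18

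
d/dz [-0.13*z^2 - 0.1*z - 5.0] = -0.26*z - 0.1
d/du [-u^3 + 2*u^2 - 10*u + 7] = -3*u^2 + 4*u - 10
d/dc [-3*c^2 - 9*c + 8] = -6*c - 9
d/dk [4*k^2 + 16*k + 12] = 8*k + 16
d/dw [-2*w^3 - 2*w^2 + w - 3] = -6*w^2 - 4*w + 1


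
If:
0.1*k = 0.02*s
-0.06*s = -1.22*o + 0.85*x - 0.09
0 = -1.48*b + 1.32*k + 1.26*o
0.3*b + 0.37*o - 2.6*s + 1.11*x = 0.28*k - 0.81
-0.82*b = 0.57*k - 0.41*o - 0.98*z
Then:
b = 1.94437458764502*z - 0.116947094750105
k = 0.322152354953282*z + 0.039595236780566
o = 1.94637561998119*z - 0.178847153000399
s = 1.61076177476641*z + 0.19797618390283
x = 2.67992064693067*z - 0.164790703170184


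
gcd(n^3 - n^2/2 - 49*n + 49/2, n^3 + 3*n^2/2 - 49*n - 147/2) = n^2 - 49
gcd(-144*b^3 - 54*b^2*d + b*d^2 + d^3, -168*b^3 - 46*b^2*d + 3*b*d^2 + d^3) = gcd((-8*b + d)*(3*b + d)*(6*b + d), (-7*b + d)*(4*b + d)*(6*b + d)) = 6*b + d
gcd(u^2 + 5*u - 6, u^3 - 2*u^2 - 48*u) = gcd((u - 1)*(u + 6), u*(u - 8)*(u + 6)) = u + 6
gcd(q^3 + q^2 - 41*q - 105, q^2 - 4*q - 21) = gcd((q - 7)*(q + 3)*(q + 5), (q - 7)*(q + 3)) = q^2 - 4*q - 21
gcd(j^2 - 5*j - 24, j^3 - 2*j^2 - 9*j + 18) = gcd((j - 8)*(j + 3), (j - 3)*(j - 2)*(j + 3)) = j + 3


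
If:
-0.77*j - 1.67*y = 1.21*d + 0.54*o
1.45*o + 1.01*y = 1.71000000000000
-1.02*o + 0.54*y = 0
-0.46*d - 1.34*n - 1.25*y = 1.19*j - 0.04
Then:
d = 0.950354609929078*n - 1.23777832111048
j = -1.49341438703141*n - 0.498364820520079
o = 0.51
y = 0.96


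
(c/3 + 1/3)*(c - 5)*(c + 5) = c^3/3 + c^2/3 - 25*c/3 - 25/3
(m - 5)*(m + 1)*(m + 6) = m^3 + 2*m^2 - 29*m - 30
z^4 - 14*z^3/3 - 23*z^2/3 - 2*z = z*(z - 6)*(z + 1/3)*(z + 1)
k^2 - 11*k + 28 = (k - 7)*(k - 4)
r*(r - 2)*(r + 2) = r^3 - 4*r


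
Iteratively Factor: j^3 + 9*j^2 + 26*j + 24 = (j + 3)*(j^2 + 6*j + 8) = (j + 2)*(j + 3)*(j + 4)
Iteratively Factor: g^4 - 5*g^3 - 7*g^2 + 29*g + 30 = (g + 1)*(g^3 - 6*g^2 - g + 30) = (g - 5)*(g + 1)*(g^2 - g - 6) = (g - 5)*(g + 1)*(g + 2)*(g - 3)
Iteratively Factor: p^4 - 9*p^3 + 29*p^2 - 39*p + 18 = (p - 3)*(p^3 - 6*p^2 + 11*p - 6) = (p - 3)^2*(p^2 - 3*p + 2) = (p - 3)^2*(p - 2)*(p - 1)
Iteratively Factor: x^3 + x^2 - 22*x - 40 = (x + 2)*(x^2 - x - 20) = (x - 5)*(x + 2)*(x + 4)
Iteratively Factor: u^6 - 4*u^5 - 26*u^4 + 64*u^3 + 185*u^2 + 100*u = (u - 5)*(u^5 + u^4 - 21*u^3 - 41*u^2 - 20*u) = (u - 5)*(u + 1)*(u^4 - 21*u^2 - 20*u) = (u - 5)*(u + 1)^2*(u^3 - u^2 - 20*u) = (u - 5)*(u + 1)^2*(u + 4)*(u^2 - 5*u) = (u - 5)^2*(u + 1)^2*(u + 4)*(u)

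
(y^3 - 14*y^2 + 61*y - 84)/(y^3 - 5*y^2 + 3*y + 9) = (y^2 - 11*y + 28)/(y^2 - 2*y - 3)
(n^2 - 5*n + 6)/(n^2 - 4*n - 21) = (-n^2 + 5*n - 6)/(-n^2 + 4*n + 21)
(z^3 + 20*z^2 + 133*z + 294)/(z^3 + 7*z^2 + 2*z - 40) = (z^3 + 20*z^2 + 133*z + 294)/(z^3 + 7*z^2 + 2*z - 40)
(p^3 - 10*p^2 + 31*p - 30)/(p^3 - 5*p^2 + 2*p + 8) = (p^2 - 8*p + 15)/(p^2 - 3*p - 4)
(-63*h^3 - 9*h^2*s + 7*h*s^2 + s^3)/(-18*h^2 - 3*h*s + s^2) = (-21*h^2 + 4*h*s + s^2)/(-6*h + s)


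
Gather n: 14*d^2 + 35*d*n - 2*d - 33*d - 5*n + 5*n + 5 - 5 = 14*d^2 + 35*d*n - 35*d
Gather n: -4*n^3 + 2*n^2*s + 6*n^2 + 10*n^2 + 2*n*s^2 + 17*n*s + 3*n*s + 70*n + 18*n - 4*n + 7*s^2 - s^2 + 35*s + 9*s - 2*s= -4*n^3 + n^2*(2*s + 16) + n*(2*s^2 + 20*s + 84) + 6*s^2 + 42*s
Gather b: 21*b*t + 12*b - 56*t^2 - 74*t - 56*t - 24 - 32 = b*(21*t + 12) - 56*t^2 - 130*t - 56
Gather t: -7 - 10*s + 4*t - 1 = -10*s + 4*t - 8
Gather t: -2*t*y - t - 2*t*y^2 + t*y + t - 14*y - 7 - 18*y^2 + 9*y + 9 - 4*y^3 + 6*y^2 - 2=t*(-2*y^2 - y) - 4*y^3 - 12*y^2 - 5*y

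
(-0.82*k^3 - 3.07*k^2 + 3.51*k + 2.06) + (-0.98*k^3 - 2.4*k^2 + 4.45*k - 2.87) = -1.8*k^3 - 5.47*k^2 + 7.96*k - 0.81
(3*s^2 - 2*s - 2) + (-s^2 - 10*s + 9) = 2*s^2 - 12*s + 7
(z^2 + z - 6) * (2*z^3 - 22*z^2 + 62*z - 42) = 2*z^5 - 20*z^4 + 28*z^3 + 152*z^2 - 414*z + 252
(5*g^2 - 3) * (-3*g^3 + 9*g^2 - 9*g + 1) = -15*g^5 + 45*g^4 - 36*g^3 - 22*g^2 + 27*g - 3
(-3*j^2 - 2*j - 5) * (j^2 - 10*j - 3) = -3*j^4 + 28*j^3 + 24*j^2 + 56*j + 15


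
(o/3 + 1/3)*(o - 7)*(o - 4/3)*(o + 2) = o^4/3 - 16*o^3/9 - 41*o^2/9 + 34*o/9 + 56/9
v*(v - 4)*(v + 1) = v^3 - 3*v^2 - 4*v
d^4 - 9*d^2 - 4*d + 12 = (d - 3)*(d - 1)*(d + 2)^2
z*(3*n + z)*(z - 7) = 3*n*z^2 - 21*n*z + z^3 - 7*z^2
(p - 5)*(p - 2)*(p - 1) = p^3 - 8*p^2 + 17*p - 10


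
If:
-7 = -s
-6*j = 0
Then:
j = 0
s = 7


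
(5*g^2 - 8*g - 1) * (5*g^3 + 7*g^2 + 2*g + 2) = 25*g^5 - 5*g^4 - 51*g^3 - 13*g^2 - 18*g - 2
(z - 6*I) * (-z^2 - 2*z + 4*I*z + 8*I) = -z^3 - 2*z^2 + 10*I*z^2 + 24*z + 20*I*z + 48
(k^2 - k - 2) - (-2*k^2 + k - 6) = 3*k^2 - 2*k + 4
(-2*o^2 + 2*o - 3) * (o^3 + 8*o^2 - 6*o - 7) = -2*o^5 - 14*o^4 + 25*o^3 - 22*o^2 + 4*o + 21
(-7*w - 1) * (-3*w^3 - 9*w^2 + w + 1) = 21*w^4 + 66*w^3 + 2*w^2 - 8*w - 1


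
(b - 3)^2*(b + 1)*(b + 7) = b^4 + 2*b^3 - 32*b^2 + 30*b + 63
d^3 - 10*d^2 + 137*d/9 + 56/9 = (d - 8)*(d - 7/3)*(d + 1/3)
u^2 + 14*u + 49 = (u + 7)^2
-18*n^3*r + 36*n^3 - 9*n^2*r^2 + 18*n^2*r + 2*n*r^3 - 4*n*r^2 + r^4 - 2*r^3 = (-3*n + r)*(2*n + r)*(3*n + r)*(r - 2)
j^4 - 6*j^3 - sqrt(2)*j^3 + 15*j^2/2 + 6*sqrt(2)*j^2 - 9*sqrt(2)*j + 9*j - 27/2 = (j - 3)^2*(j - 3*sqrt(2)/2)*(j + sqrt(2)/2)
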